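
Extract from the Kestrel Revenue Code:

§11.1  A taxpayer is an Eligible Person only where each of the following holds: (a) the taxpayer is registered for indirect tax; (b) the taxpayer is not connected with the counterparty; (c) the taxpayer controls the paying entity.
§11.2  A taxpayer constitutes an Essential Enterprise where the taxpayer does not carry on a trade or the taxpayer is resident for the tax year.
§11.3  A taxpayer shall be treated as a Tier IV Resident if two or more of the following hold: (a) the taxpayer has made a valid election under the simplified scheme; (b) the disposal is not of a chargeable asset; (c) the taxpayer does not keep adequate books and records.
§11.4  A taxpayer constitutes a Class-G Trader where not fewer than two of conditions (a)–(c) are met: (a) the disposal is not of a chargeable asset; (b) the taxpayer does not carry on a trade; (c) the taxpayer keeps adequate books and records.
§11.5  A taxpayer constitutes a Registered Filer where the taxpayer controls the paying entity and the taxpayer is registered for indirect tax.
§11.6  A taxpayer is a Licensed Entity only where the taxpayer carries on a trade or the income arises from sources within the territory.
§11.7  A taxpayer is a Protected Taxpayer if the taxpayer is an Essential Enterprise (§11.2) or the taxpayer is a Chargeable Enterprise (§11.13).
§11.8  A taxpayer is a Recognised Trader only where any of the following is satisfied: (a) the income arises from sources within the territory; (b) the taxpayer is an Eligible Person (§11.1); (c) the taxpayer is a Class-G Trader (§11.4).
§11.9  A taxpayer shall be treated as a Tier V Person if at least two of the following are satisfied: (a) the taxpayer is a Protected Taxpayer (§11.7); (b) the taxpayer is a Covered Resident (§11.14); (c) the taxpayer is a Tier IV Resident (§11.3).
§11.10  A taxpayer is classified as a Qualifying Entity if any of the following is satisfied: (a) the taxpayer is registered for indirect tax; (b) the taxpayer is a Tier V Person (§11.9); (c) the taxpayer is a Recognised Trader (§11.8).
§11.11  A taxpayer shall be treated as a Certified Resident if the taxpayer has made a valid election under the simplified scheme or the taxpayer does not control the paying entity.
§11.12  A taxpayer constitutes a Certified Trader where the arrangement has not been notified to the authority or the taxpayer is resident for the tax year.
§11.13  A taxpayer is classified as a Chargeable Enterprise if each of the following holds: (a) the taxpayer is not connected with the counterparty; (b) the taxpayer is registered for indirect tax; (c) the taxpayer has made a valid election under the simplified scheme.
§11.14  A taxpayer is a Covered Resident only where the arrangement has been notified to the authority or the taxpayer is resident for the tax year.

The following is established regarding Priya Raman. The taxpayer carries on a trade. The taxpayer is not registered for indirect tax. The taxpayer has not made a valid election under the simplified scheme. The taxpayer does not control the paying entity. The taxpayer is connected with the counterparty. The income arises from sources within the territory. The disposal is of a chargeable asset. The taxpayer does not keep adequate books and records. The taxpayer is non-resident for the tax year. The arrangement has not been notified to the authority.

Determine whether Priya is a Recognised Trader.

Yes

Under §11.1: the taxpayer is registered for indirect tax? no; and the taxpayer is not connected with the counterparty? no; and the taxpayer controls the paying entity? no. So the taxpayer is not an Eligible Person.
Under §11.4: the disposal is not of a chargeable asset? no; the taxpayer does not carry on a trade? no; the taxpayer keeps adequate books and records? no — 0 of 3 hold (need ≥2) → not satisfied.
Under §11.8: the income arises from sources within the territory? yes; or Eligible Person (§11.1)? no; or Class-G Trader (§11.4)? no. So the taxpayer is a Recognised Trader.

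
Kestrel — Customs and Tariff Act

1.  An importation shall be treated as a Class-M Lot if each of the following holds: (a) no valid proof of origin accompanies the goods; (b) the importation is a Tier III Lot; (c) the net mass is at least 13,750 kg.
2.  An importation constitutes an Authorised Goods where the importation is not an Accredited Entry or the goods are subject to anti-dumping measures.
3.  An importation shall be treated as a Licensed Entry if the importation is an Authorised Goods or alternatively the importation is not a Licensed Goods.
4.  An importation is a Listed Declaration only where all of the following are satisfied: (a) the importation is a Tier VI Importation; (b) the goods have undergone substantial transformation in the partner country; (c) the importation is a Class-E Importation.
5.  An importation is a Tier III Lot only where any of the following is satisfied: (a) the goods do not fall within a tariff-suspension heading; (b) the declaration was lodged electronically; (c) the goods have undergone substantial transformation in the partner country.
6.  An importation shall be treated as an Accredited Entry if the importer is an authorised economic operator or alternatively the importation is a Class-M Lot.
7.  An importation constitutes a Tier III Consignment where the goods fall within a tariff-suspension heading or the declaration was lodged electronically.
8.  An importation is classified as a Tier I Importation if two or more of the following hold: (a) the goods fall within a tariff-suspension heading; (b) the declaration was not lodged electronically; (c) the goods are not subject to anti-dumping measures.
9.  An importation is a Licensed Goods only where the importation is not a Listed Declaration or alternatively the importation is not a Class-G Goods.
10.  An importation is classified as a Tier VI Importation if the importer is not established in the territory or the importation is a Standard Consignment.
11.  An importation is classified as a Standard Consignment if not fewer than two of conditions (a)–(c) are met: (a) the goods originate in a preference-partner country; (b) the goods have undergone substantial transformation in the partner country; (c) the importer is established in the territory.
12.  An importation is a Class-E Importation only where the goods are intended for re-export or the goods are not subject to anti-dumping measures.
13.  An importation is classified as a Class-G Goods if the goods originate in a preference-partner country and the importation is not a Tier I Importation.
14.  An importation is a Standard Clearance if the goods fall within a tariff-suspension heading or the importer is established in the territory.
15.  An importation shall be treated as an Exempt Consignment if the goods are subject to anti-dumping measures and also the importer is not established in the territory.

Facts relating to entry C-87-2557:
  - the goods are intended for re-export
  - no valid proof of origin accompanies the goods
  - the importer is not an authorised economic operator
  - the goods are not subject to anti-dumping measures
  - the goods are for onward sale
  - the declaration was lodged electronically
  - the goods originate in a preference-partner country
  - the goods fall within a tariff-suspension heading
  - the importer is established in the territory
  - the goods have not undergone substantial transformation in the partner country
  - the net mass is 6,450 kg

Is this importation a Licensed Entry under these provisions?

paragraph 5 — Tier III Lot: [the goods do not fall within a tariff-suspension heading? no] OR [the declaration was lodged electronically? yes] OR [the goods have undergone substantial transformation in the partner country? no] → satisfied.
paragraph 1 — Class-M Lot: [no valid proof of origin accompanies the goods? yes] AND [Tier III Lot (paragraph 5)? yes] AND [net mass: 6,450 kg ≥ 13,750 kg? no] → not satisfied.
paragraph 6 — Accredited Entry: [the importer is an authorised economic operator? no] OR [Class-M Lot (paragraph 1)? no] → not satisfied.
paragraph 2 — Authorised Goods: [not an Accredited Entry (paragraph 6)? yes] OR [the goods are subject to anti-dumping measures? no] → satisfied.
paragraph 11 — Standard Consignment: the goods originate in a preference-partner country? yes; the goods have undergone substantial transformation in the partner country? no; the importer is established in the territory? yes — 2 of 3 hold (need ≥2) → satisfied.
paragraph 10 — Tier VI Importation: [the importer is not established in the territory? no] OR [Standard Consignment (paragraph 11)? yes] → satisfied.
paragraph 12 — Class-E Importation: [the goods are intended for re-export? yes] OR [the goods are not subject to anti-dumping measures? yes] → satisfied.
paragraph 4 — Listed Declaration: [Tier VI Importation (paragraph 10)? yes] AND [the goods have undergone substantial transformation in the partner country? no] AND [Class-E Importation (paragraph 12)? yes] → not satisfied.
paragraph 8 — Tier I Importation: the goods fall within a tariff-suspension heading? yes; the declaration was not lodged electronically? no; the goods are not subject to anti-dumping measures? yes — 2 of 3 hold (need ≥2) → satisfied.
paragraph 13 — Class-G Goods: [the goods originate in a preference-partner country? yes] AND [not a Tier I Importation (paragraph 8)? no] → not satisfied.
paragraph 9 — Licensed Goods: [not a Listed Declaration (paragraph 4)? yes] OR [not a Class-G Goods (paragraph 13)? yes] → satisfied.
paragraph 3 — Licensed Entry: [Authorised Goods (paragraph 2)? yes] OR [not a Licensed Goods (paragraph 9)? no] → satisfied.

Yes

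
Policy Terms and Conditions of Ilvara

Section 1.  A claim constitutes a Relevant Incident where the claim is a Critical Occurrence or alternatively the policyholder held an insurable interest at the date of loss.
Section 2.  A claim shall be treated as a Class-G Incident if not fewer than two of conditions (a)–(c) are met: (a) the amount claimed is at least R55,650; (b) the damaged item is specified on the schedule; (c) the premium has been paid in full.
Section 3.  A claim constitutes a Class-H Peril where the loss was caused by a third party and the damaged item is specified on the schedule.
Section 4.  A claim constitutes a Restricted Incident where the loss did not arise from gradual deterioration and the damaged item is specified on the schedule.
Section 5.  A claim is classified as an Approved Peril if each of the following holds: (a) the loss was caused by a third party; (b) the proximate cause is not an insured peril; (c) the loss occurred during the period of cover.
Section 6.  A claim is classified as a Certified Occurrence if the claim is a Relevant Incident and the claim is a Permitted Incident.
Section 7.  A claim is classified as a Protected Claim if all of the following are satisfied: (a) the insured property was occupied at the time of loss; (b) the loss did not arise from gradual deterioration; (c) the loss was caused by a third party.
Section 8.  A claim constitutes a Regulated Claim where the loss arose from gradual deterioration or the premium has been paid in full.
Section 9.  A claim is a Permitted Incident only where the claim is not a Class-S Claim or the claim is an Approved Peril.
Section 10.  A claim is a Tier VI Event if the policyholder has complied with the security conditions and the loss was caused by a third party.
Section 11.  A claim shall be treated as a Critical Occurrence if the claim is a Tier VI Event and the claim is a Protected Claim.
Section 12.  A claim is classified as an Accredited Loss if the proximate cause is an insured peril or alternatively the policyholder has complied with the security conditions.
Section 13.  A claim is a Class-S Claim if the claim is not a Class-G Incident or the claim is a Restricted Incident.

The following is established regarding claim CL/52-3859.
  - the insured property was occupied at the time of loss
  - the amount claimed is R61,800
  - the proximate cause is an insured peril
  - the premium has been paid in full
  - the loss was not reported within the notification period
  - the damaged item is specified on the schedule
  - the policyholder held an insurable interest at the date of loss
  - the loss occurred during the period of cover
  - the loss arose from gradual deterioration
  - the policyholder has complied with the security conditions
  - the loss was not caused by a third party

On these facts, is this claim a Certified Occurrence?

Yes

section 10 — Tier VI Event: [the policyholder has complied with the security conditions? yes] AND [the loss was caused by a third party? no] → not satisfied.
section 7 — Protected Claim: [the insured property was occupied at the time of loss? yes] AND [the loss did not arise from gradual deterioration? no] AND [the loss was caused by a third party? no] → not satisfied.
section 11 — Critical Occurrence: [Tier VI Event (section 10)? no] AND [Protected Claim (section 7)? no] → not satisfied.
section 1 — Relevant Incident: [Critical Occurrence (section 11)? no] OR [the policyholder held an insurable interest at the date of loss? yes] → satisfied.
section 2 — Class-G Incident: amount claimed: R61,800 ≥ R55,650? yes; the damaged item is specified on the schedule? yes; the premium has been paid in full? yes — 3 of 3 hold (need ≥2) → satisfied.
section 4 — Restricted Incident: [the loss did not arise from gradual deterioration? no] AND [the damaged item is specified on the schedule? yes] → not satisfied.
section 13 — Class-S Claim: [not a Class-G Incident (section 2)? no] OR [Restricted Incident (section 4)? no] → not satisfied.
section 5 — Approved Peril: [the loss was caused by a third party? no] AND [the proximate cause is not an insured peril? no] AND [the loss occurred during the period of cover? yes] → not satisfied.
section 9 — Permitted Incident: [not a Class-S Claim (section 13)? yes] OR [Approved Peril (section 5)? no] → satisfied.
section 6 — Certified Occurrence: [Relevant Incident (section 1)? yes] AND [Permitted Incident (section 9)? yes] → satisfied.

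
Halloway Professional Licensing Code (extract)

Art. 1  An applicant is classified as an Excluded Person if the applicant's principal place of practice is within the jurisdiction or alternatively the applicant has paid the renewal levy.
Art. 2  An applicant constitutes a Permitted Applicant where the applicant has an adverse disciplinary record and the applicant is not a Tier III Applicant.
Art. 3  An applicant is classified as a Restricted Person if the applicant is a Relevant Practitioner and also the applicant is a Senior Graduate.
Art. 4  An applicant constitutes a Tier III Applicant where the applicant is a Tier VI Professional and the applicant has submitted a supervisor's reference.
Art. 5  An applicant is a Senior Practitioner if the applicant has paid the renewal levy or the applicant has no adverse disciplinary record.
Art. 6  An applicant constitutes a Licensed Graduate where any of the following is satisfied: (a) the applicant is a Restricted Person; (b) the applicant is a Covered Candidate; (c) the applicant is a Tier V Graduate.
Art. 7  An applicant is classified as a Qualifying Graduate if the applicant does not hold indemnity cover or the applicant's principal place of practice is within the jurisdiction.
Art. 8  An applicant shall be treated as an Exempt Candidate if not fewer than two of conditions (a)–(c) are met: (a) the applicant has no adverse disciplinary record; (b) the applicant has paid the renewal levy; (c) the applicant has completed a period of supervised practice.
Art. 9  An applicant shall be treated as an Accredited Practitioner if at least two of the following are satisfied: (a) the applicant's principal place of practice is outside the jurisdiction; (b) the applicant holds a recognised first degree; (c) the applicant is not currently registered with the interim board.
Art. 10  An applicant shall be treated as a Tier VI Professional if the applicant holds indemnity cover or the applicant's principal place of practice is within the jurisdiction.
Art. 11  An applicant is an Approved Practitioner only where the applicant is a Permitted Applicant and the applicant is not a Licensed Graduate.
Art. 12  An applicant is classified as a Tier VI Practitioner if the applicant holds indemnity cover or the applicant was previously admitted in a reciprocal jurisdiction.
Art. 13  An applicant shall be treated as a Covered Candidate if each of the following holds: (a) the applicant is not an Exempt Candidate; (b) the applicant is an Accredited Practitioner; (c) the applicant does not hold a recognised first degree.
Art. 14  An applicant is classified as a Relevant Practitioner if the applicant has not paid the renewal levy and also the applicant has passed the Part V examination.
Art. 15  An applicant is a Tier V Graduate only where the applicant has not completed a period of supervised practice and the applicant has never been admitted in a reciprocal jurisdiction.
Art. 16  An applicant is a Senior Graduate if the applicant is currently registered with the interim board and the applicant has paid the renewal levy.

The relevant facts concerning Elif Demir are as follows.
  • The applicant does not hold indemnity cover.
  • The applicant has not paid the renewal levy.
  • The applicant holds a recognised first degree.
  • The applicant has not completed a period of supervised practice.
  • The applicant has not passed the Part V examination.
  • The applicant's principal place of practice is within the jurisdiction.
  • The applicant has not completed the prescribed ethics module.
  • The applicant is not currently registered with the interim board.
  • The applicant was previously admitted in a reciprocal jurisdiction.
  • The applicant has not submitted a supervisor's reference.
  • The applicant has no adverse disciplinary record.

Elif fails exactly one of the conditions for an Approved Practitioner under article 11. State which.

Permitted Applicant

Under article 10: the applicant holds indemnity cover? no; or the applicant's principal place of practice is within the jurisdiction? yes. So the applicant is a Tier VI Professional.
Under article 4: Tier VI Professional (article 10)? yes; and the applicant has submitted a supervisor's reference? no. So the applicant is not a Tier III Applicant.
Under article 2: the applicant has an adverse disciplinary record? no; and not a Tier III Applicant (article 4)? yes. So the applicant is not a Permitted Applicant.
Under article 14: the applicant has not paid the renewal levy? yes; and the applicant has passed the Part V examination? no. So the applicant is not a Relevant Practitioner.
Under article 16: the applicant is currently registered with the interim board? no; and the applicant has paid the renewal levy? no. So the applicant is not a Senior Graduate.
Under article 3: Relevant Practitioner (article 14)? no; and Senior Graduate (article 16)? no. So the applicant is not a Restricted Person.
Under article 8: the applicant has no adverse disciplinary record? yes; the applicant has paid the renewal levy? no; the applicant has completed a period of supervised practice? no — 1 of 3 hold (need ≥2) → not satisfied.
Under article 9: the applicant's principal place of practice is outside the jurisdiction? no; the applicant holds a recognised first degree? yes; the applicant is not currently registered with the interim board? yes — 2 of 3 hold (need ≥2) → satisfied.
Under article 13: not an Exempt Candidate (article 8)? yes; and Accredited Practitioner (article 9)? yes; and the applicant does not hold a recognised first degree? no. So the applicant is not a Covered Candidate.
Under article 15: the applicant has not completed a period of supervised practice? yes; and the applicant has never been admitted in a reciprocal jurisdiction? no. So the applicant is not a Tier V Graduate.
Under article 6: Restricted Person (article 3)? no; or Covered Candidate (article 13)? no; or Tier V Graduate (article 15)? no. So the applicant is not a Licensed Graduate.
Under article 11: Permitted Applicant (article 2)? no; and not a Licensed Graduate (article 6)? yes. So the applicant is not an Approved Practitioner.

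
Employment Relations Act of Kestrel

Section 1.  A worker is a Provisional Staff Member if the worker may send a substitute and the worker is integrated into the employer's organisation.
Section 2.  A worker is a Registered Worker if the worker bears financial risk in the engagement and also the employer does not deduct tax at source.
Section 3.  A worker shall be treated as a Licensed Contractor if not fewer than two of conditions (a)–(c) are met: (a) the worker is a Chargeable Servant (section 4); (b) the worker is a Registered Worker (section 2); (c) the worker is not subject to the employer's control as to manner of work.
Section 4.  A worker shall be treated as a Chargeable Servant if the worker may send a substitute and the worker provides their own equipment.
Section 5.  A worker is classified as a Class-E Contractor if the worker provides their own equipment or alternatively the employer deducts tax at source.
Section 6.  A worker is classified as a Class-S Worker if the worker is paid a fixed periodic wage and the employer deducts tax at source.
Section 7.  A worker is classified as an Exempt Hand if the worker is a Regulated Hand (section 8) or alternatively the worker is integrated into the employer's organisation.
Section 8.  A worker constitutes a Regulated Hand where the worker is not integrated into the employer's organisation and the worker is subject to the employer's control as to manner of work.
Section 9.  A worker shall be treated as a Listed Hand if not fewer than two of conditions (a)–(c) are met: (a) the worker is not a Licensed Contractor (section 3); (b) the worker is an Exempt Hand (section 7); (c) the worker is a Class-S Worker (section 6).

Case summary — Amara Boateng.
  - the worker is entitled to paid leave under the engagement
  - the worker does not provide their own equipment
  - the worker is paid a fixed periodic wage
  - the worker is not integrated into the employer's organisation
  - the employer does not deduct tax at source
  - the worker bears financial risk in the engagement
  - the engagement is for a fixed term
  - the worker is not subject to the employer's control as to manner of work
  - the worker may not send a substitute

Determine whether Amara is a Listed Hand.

section 4 — Chargeable Servant: [the worker may send a substitute? no] AND [the worker provides their own equipment? no] → not satisfied.
section 2 — Registered Worker: [the worker bears financial risk in the engagement? yes] AND [the employer does not deduct tax at source? yes] → satisfied.
section 3 — Licensed Contractor: Chargeable Servant (section 4)? no; Registered Worker (section 2)? yes; the worker is not subject to the employer's control as to manner of work? yes — 2 of 3 hold (need ≥2) → satisfied.
section 8 — Regulated Hand: [the worker is not integrated into the employer's organisation? yes] AND [the worker is subject to the employer's control as to manner of work? no] → not satisfied.
section 7 — Exempt Hand: [Regulated Hand (section 8)? no] OR [the worker is integrated into the employer's organisation? no] → not satisfied.
section 6 — Class-S Worker: [the worker is paid a fixed periodic wage? yes] AND [the employer deducts tax at source? no] → not satisfied.
section 9 — Listed Hand: not a Licensed Contractor (section 3)? no; Exempt Hand (section 7)? no; Class-S Worker (section 6)? no — 0 of 3 hold (need ≥2) → not satisfied.

No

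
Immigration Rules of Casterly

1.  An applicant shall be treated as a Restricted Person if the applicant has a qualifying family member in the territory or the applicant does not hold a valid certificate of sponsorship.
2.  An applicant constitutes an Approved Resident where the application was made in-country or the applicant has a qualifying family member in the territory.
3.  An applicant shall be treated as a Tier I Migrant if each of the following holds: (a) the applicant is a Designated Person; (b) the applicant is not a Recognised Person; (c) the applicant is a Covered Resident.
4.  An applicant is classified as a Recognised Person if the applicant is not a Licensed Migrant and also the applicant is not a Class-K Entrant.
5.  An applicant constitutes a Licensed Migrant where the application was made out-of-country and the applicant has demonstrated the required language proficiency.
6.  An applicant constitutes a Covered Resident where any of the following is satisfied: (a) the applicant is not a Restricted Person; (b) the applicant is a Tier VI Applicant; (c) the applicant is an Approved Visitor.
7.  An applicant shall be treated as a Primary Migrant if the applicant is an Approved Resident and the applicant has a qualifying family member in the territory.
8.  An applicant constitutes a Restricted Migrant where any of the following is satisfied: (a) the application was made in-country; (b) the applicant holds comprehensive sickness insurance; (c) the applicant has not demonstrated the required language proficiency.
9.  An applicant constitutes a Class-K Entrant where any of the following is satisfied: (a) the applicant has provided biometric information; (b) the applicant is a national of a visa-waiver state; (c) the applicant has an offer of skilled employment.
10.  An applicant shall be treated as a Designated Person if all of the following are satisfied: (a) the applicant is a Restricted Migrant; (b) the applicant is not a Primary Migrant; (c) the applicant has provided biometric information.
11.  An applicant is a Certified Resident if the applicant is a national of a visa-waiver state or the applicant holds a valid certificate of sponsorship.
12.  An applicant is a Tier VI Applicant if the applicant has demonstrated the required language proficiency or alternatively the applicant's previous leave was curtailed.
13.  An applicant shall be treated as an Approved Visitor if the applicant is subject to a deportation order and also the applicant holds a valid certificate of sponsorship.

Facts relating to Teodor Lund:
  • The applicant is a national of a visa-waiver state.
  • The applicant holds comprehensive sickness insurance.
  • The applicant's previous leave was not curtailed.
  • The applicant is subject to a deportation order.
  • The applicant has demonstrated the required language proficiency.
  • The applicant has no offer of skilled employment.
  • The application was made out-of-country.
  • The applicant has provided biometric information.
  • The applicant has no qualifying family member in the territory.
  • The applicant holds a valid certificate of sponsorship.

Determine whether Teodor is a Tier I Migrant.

Under paragraph 8: the application was made in-country? no; or the applicant holds comprehensive sickness insurance? yes; or the applicant has not demonstrated the required language proficiency? no. So the applicant is a Restricted Migrant.
Under paragraph 2: the application was made in-country? no; or the applicant has a qualifying family member in the territory? no. So the applicant is not an Approved Resident.
Under paragraph 7: Approved Resident (paragraph 2)? no; and the applicant has a qualifying family member in the territory? no. So the applicant is not a Primary Migrant.
Under paragraph 10: Restricted Migrant (paragraph 8)? yes; and not a Primary Migrant (paragraph 7)? yes; and the applicant has provided biometric information? yes. So the applicant is a Designated Person.
Under paragraph 5: the application was made out-of-country? yes; and the applicant has demonstrated the required language proficiency? yes. So the applicant is a Licensed Migrant.
Under paragraph 9: the applicant has provided biometric information? yes; or the applicant is a national of a visa-waiver state? yes; or the applicant has an offer of skilled employment? no. So the applicant is a Class-K Entrant.
Under paragraph 4: not a Licensed Migrant (paragraph 5)? no; and not a Class-K Entrant (paragraph 9)? no. So the applicant is not a Recognised Person.
Under paragraph 1: the applicant has a qualifying family member in the territory? no; or the applicant does not hold a valid certificate of sponsorship? no. So the applicant is not a Restricted Person.
Under paragraph 12: the applicant has demonstrated the required language proficiency? yes; or the applicant's previous leave was curtailed? no. So the applicant is a Tier VI Applicant.
Under paragraph 13: the applicant is subject to a deportation order? yes; and the applicant holds a valid certificate of sponsorship? yes. So the applicant is an Approved Visitor.
Under paragraph 6: not a Restricted Person (paragraph 1)? yes; or Tier VI Applicant (paragraph 12)? yes; or Approved Visitor (paragraph 13)? yes. So the applicant is a Covered Resident.
Under paragraph 3: Designated Person (paragraph 10)? yes; and not a Recognised Person (paragraph 4)? yes; and Covered Resident (paragraph 6)? yes. So the applicant is a Tier I Migrant.

Yes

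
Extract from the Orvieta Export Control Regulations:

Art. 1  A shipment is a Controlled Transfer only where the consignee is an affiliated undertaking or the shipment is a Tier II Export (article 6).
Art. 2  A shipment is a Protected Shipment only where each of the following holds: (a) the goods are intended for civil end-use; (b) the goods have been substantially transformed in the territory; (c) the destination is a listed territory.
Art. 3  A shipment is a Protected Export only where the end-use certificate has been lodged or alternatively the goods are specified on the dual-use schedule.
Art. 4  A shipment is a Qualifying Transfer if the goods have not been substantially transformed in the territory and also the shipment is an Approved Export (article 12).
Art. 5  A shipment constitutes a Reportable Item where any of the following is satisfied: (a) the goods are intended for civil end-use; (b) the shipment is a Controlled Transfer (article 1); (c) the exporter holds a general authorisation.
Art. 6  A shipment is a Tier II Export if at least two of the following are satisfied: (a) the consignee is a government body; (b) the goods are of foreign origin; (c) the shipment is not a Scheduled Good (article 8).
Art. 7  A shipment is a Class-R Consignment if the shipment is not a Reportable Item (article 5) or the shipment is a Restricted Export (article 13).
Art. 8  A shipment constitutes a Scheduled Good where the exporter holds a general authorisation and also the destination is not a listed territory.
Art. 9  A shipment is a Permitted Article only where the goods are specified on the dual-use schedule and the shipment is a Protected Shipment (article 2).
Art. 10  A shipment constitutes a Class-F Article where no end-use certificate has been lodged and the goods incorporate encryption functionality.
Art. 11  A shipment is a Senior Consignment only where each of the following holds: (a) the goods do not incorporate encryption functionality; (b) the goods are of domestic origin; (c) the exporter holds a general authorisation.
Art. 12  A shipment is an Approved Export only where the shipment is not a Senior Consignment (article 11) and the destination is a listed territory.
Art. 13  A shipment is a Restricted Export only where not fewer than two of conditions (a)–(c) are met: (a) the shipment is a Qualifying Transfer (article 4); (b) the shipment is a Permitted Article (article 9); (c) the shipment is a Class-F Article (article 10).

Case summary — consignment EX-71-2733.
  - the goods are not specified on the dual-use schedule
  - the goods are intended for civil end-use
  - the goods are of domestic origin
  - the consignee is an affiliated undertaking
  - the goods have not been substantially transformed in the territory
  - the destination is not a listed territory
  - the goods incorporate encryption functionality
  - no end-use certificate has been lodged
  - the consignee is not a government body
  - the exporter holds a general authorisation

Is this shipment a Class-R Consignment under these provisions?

No

Under article 8: the exporter holds a general authorisation? yes; and the destination is not a listed territory? yes. So the shipment is a Scheduled Good.
Under article 6: the consignee is a government body? no; the goods are of foreign origin? no; not a Scheduled Good (article 8)? no — 0 of 3 hold (need ≥2) → not satisfied.
Under article 1: the consignee is an affiliated undertaking? yes; or Tier II Export (article 6)? no. So the shipment is a Controlled Transfer.
Under article 5: the goods are intended for civil end-use? yes; or Controlled Transfer (article 1)? yes; or the exporter holds a general authorisation? yes. So the shipment is a Reportable Item.
Under article 11: the goods do not incorporate encryption functionality? no; and the goods are of domestic origin? yes; and the exporter holds a general authorisation? yes. So the shipment is not a Senior Consignment.
Under article 12: not a Senior Consignment (article 11)? yes; and the destination is a listed territory? no. So the shipment is not an Approved Export.
Under article 4: the goods have not been substantially transformed in the territory? yes; and Approved Export (article 12)? no. So the shipment is not a Qualifying Transfer.
Under article 2: the goods are intended for civil end-use? yes; and the goods have been substantially transformed in the territory? no; and the destination is a listed territory? no. So the shipment is not a Protected Shipment.
Under article 9: the goods are specified on the dual-use schedule? no; and Protected Shipment (article 2)? no. So the shipment is not a Permitted Article.
Under article 10: no end-use certificate has been lodged? yes; and the goods incorporate encryption functionality? yes. So the shipment is a Class-F Article.
Under article 13: Qualifying Transfer (article 4)? no; Permitted Article (article 9)? no; Class-F Article (article 10)? yes — 1 of 3 hold (need ≥2) → not satisfied.
Under article 7: not a Reportable Item (article 5)? no; or Restricted Export (article 13)? no. So the shipment is not a Class-R Consignment.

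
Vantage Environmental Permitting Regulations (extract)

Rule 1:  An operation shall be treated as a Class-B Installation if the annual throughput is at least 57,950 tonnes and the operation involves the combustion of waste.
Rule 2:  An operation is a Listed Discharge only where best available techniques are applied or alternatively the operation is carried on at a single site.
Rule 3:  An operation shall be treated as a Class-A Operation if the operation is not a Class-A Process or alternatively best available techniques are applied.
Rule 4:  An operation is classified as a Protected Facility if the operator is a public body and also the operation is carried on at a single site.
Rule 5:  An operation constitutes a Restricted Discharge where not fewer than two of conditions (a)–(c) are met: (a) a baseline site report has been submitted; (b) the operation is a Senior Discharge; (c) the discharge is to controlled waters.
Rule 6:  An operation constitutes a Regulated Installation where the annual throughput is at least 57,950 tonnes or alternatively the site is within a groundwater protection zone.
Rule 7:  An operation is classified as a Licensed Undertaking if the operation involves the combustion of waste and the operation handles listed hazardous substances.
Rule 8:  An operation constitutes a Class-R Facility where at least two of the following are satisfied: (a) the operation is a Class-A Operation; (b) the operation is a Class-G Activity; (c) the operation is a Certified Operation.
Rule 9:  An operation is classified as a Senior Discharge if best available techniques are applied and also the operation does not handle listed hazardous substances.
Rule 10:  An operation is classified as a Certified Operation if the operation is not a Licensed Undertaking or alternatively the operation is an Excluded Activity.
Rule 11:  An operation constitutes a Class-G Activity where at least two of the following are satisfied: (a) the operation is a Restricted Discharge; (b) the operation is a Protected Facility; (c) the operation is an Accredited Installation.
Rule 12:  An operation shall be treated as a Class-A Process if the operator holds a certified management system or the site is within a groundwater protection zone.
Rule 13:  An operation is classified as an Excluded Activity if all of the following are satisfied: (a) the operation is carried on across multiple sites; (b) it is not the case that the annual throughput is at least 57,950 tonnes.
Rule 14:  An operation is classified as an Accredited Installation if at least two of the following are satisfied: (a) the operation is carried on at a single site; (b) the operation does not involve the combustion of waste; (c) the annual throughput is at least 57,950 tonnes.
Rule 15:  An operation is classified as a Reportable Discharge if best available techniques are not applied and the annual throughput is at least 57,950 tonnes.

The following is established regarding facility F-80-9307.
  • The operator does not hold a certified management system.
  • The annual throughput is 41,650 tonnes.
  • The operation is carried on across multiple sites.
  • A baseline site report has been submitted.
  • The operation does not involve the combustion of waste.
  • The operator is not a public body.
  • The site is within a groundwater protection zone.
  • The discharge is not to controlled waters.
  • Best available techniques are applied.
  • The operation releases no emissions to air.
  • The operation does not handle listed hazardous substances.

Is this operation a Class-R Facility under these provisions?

Yes

rule 12 — Class-A Process: [the operator holds a certified management system? no] OR [the site is within a groundwater protection zone? yes] → satisfied.
rule 3 — Class-A Operation: [not a Class-A Process (rule 12)? no] OR [best available techniques are applied? yes] → satisfied.
rule 9 — Senior Discharge: [best available techniques are applied? yes] AND [the operation does not handle listed hazardous substances? yes] → satisfied.
rule 5 — Restricted Discharge: a baseline site report has been submitted? yes; Senior Discharge (rule 9)? yes; the discharge is to controlled waters? no — 2 of 3 hold (need ≥2) → satisfied.
rule 4 — Protected Facility: [the operator is a public body? no] AND [the operation is carried on at a single site? no] → not satisfied.
rule 14 — Accredited Installation: the operation is carried on at a single site? no; the operation does not involve the combustion of waste? yes; annual throughput: 41,650 tonnes ≥ 57,950 tonnes? no — 1 of 3 hold (need ≥2) → not satisfied.
rule 11 — Class-G Activity: Restricted Discharge (rule 5)? yes; Protected Facility (rule 4)? no; Accredited Installation (rule 14)? no — 1 of 3 hold (need ≥2) → not satisfied.
rule 7 — Licensed Undertaking: [the operation involves the combustion of waste? no] AND [the operation handles listed hazardous substances? no] → not satisfied.
rule 13 — Excluded Activity: [the operation is carried on across multiple sites? yes] AND [annual throughput: 41,650 tonnes ≥ 57,950 tonnes? no, so negated condition yes] → satisfied.
rule 10 — Certified Operation: [not a Licensed Undertaking (rule 7)? yes] OR [Excluded Activity (rule 13)? yes] → satisfied.
rule 8 — Class-R Facility: Class-A Operation (rule 3)? yes; Class-G Activity (rule 11)? no; Certified Operation (rule 10)? yes — 2 of 3 hold (need ≥2) → satisfied.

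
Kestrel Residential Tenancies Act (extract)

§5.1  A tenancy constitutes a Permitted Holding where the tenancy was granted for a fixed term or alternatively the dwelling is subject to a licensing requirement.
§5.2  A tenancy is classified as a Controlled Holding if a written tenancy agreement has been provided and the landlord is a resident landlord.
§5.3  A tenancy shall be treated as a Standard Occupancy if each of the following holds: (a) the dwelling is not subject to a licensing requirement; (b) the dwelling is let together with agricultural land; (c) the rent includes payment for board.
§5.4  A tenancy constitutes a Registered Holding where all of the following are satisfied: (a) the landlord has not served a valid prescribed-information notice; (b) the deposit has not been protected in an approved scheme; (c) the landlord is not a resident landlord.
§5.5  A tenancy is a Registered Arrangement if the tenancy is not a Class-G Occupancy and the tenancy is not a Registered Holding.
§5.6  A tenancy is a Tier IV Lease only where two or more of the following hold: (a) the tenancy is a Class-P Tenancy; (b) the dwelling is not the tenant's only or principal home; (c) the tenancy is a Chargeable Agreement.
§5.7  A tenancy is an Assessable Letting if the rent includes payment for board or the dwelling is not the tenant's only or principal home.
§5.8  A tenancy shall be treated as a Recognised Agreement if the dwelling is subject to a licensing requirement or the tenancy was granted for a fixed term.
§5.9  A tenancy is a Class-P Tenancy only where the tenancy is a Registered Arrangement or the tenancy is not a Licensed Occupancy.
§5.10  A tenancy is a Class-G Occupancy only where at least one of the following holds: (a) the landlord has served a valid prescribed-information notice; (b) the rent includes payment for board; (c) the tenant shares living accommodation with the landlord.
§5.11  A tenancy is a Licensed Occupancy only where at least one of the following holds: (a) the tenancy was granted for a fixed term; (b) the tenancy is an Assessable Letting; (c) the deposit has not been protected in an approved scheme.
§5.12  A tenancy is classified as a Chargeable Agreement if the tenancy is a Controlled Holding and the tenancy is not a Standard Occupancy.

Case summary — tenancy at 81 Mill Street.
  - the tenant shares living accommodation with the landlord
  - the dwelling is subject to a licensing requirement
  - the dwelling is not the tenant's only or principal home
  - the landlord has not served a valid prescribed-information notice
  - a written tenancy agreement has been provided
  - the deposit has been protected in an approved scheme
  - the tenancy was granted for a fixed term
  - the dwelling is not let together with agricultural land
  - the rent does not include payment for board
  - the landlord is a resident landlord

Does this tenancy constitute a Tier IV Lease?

§5.10 — Class-G Occupancy: [the landlord has served a valid prescribed-information notice? no] OR [the rent includes payment for board? no] OR [the tenant shares living accommodation with the landlord? yes] → satisfied.
§5.4 — Registered Holding: [the landlord has not served a valid prescribed-information notice? yes] AND [the deposit has not been protected in an approved scheme? no] AND [the landlord is not a resident landlord? no] → not satisfied.
§5.5 — Registered Arrangement: [not a Class-G Occupancy (§5.10)? no] AND [not a Registered Holding (§5.4)? yes] → not satisfied.
§5.7 — Assessable Letting: [the rent includes payment for board? no] OR [the dwelling is not the tenant's only or principal home? yes] → satisfied.
§5.11 — Licensed Occupancy: [the tenancy was granted for a fixed term? yes] OR [Assessable Letting (§5.7)? yes] OR [the deposit has not been protected in an approved scheme? no] → satisfied.
§5.9 — Class-P Tenancy: [Registered Arrangement (§5.5)? no] OR [not a Licensed Occupancy (§5.11)? no] → not satisfied.
§5.2 — Controlled Holding: [a written tenancy agreement has been provided? yes] AND [the landlord is a resident landlord? yes] → satisfied.
§5.3 — Standard Occupancy: [the dwelling is not subject to a licensing requirement? no] AND [the dwelling is let together with agricultural land? no] AND [the rent includes payment for board? no] → not satisfied.
§5.12 — Chargeable Agreement: [Controlled Holding (§5.2)? yes] AND [not a Standard Occupancy (§5.3)? yes] → satisfied.
§5.6 — Tier IV Lease: Class-P Tenancy (§5.9)? no; the dwelling is not the tenant's only or principal home? yes; Chargeable Agreement (§5.12)? yes — 2 of 3 hold (need ≥2) → satisfied.

Yes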